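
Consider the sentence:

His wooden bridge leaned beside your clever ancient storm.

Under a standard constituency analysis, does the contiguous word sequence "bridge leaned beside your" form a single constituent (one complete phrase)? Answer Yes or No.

No

The sequence begins inside the noun phrase "his wooden bridge" and ends inside the verb phrase "leaned beside your clever ancient storm"; it crosses a phrase boundary, so no single node in the tree spans exactly those words.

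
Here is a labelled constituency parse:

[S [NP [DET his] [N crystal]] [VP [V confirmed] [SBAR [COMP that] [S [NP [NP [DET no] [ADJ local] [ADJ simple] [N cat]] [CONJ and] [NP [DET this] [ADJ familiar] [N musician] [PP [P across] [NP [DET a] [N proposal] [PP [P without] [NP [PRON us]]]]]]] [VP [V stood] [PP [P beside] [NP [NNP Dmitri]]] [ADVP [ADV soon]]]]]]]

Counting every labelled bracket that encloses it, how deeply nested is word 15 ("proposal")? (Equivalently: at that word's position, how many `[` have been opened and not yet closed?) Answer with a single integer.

9

Path from the root down to the word: S → VP → SBAR → S → NP → NP → PP → NP → N. That is 9 enclosing brackets.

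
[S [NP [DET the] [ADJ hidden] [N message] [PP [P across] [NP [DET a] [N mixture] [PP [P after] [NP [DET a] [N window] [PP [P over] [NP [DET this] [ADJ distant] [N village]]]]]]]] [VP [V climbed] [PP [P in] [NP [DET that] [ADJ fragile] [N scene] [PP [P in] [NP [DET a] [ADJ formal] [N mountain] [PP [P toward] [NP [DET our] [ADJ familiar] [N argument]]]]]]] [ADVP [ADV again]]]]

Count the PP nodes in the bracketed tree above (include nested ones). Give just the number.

6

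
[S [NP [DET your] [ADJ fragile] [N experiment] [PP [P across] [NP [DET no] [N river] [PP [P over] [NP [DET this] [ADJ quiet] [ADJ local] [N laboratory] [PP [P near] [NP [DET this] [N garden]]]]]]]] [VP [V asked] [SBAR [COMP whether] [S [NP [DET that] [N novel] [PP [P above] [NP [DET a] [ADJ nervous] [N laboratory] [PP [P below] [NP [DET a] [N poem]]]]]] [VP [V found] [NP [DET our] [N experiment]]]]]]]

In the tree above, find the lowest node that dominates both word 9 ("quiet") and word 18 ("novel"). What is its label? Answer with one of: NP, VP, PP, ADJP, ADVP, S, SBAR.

S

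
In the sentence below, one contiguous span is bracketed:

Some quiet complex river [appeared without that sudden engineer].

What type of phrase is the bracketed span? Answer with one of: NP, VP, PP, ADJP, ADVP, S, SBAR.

VP

The span is built around the verb "appeared" — a verb phrase (VP).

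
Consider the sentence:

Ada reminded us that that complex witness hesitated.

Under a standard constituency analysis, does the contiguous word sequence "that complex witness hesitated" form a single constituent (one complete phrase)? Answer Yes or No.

Yes

These words form the whole clause headed by "hesitated", so yes — one constituent.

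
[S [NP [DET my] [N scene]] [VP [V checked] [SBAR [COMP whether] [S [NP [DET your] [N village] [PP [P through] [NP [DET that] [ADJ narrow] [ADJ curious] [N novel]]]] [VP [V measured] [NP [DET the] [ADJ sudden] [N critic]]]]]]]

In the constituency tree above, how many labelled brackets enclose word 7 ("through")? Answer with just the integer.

7

Path from the root down to the word: S → VP → SBAR → S → NP → PP → P. That is 7 enclosing brackets.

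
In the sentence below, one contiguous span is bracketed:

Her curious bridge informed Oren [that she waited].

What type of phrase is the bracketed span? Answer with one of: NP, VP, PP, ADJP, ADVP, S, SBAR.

SBAR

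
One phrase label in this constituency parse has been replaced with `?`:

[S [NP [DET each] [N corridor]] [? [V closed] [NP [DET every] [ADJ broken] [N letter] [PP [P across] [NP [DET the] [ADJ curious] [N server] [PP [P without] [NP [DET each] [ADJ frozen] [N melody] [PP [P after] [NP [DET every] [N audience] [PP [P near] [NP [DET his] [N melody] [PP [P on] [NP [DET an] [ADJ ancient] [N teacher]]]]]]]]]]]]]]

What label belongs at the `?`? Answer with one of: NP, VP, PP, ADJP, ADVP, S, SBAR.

VP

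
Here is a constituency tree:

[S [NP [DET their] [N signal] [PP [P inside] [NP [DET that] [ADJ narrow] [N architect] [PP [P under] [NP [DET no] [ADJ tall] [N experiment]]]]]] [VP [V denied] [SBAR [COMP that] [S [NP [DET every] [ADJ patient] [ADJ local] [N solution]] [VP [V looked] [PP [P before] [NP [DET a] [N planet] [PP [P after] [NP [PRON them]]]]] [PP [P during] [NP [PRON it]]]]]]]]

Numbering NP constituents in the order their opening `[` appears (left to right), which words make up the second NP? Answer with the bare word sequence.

that narrow architect under no tall experiment

The NP opening brackets appear, in order, over: "their signal inside that narrow architect under no tall experiment"; "that narrow architect under no tall experiment"; "no tall experiment"; "every patient local solution"; "a planet after them"; "them"; "it". The second one spans "that narrow architect under no tall experiment".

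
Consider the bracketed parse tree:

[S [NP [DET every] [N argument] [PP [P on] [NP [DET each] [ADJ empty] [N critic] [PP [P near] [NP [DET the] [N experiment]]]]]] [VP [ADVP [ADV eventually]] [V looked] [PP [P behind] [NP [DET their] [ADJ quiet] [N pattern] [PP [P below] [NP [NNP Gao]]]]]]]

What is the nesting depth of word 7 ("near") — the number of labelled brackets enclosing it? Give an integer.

6

Path from the root down to the word: S → NP → PP → NP → PP → P. That is 6 enclosing brackets.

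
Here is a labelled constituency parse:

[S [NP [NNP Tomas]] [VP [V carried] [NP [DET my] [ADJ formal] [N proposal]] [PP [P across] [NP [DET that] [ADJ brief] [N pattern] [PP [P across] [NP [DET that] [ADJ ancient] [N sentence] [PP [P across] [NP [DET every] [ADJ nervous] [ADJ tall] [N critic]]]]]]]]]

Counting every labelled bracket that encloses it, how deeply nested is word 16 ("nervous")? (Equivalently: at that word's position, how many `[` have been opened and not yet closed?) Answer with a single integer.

9

Counting open brackets not yet closed at "nervous": [S [VP [PP [NP [PP [NP [PP [NP [ADJ = 9.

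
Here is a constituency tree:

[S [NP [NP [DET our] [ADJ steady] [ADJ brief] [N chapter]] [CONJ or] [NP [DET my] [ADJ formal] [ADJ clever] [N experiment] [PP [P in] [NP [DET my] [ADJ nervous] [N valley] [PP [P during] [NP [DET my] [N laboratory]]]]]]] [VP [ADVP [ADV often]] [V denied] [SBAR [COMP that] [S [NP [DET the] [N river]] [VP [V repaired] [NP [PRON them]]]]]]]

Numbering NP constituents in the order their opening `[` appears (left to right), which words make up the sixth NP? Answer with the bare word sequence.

In left-to-right order the NP constituents are "our steady brief chapter or my formal clever experiment in my nervous valley during my laboratory"; "our steady brief chapter"; "my formal clever experiment in my nervous valley during my laboratory"; "my nervous valley during my laboratory"; "my laboratory"; "the river"; "them". Number 6 is "the river".

the river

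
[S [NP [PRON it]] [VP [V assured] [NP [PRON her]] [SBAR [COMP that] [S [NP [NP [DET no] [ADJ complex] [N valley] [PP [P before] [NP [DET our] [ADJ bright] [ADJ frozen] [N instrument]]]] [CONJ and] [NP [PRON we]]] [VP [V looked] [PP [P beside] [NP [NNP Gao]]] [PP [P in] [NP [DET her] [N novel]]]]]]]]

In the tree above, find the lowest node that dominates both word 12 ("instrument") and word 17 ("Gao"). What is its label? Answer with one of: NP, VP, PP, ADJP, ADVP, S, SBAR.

S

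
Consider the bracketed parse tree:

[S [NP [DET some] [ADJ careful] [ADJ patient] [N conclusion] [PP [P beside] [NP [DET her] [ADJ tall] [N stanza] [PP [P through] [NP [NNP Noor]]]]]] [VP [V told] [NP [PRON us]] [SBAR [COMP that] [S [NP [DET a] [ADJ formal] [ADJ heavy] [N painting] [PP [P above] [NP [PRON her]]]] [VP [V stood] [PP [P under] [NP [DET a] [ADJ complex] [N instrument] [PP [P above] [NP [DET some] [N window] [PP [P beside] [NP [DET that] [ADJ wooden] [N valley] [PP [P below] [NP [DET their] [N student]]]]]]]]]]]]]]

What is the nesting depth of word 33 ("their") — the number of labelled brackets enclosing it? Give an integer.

14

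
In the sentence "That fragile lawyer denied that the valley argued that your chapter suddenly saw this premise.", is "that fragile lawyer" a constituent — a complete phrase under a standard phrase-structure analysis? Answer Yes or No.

Yes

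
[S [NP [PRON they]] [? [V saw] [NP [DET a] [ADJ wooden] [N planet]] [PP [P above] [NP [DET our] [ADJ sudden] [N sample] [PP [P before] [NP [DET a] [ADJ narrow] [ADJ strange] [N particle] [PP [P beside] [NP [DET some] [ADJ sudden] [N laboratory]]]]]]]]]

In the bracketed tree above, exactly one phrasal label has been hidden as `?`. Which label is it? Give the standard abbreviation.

VP

A constituent whose immediate children are V 'saw', NP, PP is a verb phrase: VP.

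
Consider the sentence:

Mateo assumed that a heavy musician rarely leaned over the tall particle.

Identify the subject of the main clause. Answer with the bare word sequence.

Mateo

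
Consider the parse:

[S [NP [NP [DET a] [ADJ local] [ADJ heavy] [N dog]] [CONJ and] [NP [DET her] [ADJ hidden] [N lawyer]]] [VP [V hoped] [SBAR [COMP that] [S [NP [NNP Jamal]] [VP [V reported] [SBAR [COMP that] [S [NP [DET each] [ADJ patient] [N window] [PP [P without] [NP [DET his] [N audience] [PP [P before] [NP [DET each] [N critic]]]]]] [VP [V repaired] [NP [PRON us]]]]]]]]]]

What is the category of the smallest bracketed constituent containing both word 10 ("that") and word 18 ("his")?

Word 10 lies under S → VP → SBAR → COMP; word 18 lies under S → VP → SBAR → S → VP → SBAR → S → NP → PP → NP → DET. The lowest shared node is the SBAR.

SBAR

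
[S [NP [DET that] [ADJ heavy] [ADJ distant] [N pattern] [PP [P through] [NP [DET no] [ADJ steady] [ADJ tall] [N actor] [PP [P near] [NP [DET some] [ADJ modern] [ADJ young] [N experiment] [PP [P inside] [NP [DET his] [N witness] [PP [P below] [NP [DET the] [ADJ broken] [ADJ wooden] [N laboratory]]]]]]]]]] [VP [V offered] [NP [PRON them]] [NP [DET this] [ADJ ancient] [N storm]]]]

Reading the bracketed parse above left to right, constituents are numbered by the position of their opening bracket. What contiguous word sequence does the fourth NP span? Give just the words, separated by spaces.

The NP opening brackets appear, in order, over: "that heavy distant pattern through no steady tall actor near some modern young experiment inside his witness below the broken wooden laboratory"; "no steady tall actor near some modern young experiment inside his witness below the broken wooden laboratory"; "some modern young experiment inside his witness below the broken wooden laboratory"; "his witness below the broken wooden laboratory"; "the broken wooden laboratory"; "them"; "this ancient storm". The fourth one spans "his witness below the broken wooden laboratory".

his witness below the broken wooden laboratory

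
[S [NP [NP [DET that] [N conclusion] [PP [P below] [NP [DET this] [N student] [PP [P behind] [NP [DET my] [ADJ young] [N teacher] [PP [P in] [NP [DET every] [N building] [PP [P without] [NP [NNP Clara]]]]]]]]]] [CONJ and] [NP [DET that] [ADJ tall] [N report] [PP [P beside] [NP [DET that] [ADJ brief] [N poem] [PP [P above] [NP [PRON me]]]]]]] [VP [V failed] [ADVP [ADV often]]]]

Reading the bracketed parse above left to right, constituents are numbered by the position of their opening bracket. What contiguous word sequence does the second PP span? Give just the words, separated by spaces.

behind my young teacher in every building without Clara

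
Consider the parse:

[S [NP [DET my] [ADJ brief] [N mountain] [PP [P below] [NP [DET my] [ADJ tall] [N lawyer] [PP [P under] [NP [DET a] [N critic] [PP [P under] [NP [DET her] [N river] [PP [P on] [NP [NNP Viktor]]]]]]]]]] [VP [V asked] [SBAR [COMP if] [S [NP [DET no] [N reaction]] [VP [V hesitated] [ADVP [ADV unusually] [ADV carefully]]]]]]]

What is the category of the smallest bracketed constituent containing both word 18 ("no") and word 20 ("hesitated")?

S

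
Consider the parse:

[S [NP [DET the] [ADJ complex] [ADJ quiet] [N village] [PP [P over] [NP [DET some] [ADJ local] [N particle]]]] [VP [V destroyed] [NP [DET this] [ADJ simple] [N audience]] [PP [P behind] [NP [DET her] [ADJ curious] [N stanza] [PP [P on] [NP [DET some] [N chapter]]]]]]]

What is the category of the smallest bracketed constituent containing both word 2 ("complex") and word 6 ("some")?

NP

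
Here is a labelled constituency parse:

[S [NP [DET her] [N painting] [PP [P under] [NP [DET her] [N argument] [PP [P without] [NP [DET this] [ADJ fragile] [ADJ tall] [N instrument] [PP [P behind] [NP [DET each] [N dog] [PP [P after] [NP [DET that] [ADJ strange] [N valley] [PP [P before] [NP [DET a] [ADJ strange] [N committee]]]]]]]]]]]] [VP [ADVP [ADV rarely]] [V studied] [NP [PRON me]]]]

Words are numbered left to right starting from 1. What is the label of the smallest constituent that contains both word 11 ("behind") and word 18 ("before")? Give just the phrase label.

Word 11 lies under S → NP → PP → NP → PP → NP → PP → P; word 18 lies under S → NP → PP → NP → PP → NP → PP → NP → PP → NP → PP → P. The lowest shared node is the PP.

PP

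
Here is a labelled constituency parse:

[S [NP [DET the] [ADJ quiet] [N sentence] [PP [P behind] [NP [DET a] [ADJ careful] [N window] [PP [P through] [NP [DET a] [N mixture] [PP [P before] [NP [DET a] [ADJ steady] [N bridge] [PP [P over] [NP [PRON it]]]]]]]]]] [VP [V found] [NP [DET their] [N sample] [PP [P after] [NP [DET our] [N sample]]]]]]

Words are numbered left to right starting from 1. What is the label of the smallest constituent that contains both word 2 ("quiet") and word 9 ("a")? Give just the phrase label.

NP

The smallest bracket enclosing both words is [NP the quiet sentence behind a careful window through a mixture before a steady bridge over it], so the label is NP.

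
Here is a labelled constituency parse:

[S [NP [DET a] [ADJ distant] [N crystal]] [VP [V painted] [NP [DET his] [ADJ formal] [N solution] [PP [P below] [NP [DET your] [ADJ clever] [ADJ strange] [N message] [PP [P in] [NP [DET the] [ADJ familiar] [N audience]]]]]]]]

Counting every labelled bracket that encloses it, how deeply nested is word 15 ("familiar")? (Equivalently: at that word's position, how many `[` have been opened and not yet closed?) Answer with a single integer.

8

Counting open brackets not yet closed at "familiar": [S [VP [NP [PP [NP [PP [NP [ADJ = 8.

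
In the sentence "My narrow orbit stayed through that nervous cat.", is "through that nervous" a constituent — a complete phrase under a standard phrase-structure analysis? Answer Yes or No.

The sequence begins inside the preposition "through" and ends inside the noun phrase "that nervous cat"; it crosses a phrase boundary, so no single node in the tree spans exactly those words.

No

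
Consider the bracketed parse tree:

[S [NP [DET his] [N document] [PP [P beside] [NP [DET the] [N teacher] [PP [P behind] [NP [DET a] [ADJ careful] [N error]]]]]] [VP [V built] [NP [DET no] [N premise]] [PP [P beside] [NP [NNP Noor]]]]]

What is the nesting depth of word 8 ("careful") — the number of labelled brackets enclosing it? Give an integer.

The word sits inside ADJ, which is inside NP, inside PP, inside NP, inside PP, inside NP, inside S — 7 brackets in all.

7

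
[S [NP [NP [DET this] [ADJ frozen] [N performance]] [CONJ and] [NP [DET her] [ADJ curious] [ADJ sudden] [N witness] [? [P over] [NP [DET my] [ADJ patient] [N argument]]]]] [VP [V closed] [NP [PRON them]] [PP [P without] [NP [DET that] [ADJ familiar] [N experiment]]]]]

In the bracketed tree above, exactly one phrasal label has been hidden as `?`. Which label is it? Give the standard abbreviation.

A constituent whose immediate children are P 'over', NP is a prepositional phrase: PP.

PP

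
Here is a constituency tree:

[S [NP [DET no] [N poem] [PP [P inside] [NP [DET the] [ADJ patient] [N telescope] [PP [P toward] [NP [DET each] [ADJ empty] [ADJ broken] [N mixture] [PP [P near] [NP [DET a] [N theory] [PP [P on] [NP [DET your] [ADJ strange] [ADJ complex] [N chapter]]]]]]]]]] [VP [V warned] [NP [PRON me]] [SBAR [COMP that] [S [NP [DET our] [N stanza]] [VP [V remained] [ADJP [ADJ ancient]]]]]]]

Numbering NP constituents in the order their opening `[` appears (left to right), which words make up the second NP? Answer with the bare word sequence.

the patient telescope toward each empty broken mixture near a theory on your strange complex chapter

In left-to-right order the NP constituents are "no poem inside the patient telescope toward each empty broken mixture near a theory on your strange complex chapter"; "the patient telescope toward each empty broken mixture near a theory on your strange complex chapter"; "each empty broken mixture near a theory on your strange complex chapter"; "a theory on your strange complex chapter"; "your strange complex chapter"; "me"; "our stanza". Number 2 is "the patient telescope toward each empty broken mixture near a theory on your strange complex chapter".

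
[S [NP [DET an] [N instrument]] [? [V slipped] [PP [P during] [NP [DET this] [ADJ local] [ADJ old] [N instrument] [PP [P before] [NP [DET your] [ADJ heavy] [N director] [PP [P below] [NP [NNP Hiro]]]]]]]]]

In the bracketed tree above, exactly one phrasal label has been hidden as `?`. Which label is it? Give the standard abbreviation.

VP

Looking at what the `?` directly dominates — V 'slipped', PP — this is a verb phrase (VP).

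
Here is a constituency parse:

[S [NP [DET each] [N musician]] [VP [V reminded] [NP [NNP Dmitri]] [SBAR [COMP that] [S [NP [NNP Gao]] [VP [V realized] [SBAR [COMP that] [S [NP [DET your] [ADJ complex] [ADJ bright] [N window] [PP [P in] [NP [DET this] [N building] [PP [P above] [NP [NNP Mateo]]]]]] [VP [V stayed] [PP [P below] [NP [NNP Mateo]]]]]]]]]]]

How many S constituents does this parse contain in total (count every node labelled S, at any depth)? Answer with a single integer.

3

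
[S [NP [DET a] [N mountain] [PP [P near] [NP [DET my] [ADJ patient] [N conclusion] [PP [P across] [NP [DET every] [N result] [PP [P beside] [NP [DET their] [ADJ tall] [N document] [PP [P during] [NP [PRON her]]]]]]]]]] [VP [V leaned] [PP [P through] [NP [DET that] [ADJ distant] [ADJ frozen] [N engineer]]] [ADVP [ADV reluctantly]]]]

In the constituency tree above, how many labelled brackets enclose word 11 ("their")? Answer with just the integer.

9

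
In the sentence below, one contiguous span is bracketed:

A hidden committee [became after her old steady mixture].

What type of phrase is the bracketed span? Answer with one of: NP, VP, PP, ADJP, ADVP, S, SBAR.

The bracketed span "became after her old steady mixture" is headed by "became", making it a verb phrase (VP).

VP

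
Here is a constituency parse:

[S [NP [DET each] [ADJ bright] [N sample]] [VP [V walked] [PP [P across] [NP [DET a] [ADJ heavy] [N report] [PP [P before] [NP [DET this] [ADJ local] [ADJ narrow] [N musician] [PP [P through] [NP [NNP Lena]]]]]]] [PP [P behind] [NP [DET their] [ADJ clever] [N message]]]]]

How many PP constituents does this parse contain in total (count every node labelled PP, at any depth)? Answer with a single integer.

4

Scanning left to right, an opening `[PP` appears at word positions 5, 9, 14, 16 — 4 in total.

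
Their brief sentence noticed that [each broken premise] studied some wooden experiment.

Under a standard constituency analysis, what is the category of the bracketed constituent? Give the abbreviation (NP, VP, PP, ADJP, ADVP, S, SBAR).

NP

"premise" is the head of the bracketed span, so the span is a noun phrase: NP.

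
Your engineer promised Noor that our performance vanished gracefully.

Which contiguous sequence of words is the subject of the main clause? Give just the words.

your engineer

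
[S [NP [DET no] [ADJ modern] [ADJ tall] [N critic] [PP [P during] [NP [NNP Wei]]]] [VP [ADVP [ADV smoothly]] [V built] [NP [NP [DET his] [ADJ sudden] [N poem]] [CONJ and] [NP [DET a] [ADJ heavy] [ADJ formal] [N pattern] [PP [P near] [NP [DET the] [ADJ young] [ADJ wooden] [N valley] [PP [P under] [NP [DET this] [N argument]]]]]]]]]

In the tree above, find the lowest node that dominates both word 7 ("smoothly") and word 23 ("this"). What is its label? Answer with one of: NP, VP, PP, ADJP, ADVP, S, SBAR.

VP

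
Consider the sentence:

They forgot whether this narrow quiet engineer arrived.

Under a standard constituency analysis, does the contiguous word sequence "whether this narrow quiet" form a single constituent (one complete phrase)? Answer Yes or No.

No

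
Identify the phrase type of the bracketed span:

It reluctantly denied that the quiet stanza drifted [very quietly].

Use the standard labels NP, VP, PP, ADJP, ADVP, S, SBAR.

ADVP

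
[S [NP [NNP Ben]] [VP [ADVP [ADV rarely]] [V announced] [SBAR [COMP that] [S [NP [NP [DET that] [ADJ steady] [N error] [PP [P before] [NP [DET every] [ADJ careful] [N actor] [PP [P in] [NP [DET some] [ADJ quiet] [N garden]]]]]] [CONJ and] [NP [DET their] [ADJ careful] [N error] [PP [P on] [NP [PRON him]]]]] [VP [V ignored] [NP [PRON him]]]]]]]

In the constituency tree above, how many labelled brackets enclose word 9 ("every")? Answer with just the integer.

The word sits inside DET, which is inside NP, inside PP, inside NP, inside NP, inside S, inside SBAR, inside VP, inside S — 9 brackets in all.

9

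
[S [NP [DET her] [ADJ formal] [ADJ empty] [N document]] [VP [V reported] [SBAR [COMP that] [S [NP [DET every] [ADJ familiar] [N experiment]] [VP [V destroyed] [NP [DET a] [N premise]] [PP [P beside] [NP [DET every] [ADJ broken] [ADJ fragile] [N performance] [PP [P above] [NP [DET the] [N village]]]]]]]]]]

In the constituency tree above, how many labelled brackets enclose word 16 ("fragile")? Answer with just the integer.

8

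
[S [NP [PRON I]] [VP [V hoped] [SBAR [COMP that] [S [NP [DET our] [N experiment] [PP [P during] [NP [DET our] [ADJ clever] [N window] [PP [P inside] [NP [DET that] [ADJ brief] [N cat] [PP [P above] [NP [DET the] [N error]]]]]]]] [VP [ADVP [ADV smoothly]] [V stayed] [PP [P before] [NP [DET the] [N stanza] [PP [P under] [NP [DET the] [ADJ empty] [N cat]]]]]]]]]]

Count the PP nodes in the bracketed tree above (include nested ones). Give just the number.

5

The PP constituents are: [PP during our clever window inside that brief cat above the error]; [PP inside that brief cat above the error]; [PP above the error]; [PP before the stanza under the empty cat]; [PP under the empty cat]. Total: 5.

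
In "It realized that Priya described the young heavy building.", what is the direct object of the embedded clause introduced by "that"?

the young heavy building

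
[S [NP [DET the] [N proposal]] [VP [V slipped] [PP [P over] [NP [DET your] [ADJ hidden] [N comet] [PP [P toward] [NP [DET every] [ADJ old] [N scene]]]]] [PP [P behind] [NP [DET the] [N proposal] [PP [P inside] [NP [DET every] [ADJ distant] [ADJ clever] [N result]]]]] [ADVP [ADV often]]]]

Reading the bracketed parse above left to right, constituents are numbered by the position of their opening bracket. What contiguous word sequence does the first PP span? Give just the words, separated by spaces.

over your hidden comet toward every old scene

Opening `[PP` markers occur at word positions 4, 8, 12, 15; the first of these opens the constituent [PP over your hidden comet toward every old scene].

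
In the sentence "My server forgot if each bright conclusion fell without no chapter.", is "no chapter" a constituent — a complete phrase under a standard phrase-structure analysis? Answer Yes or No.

Yes

The sequence corresponds to a single NP node — the noun phrase "no chapter".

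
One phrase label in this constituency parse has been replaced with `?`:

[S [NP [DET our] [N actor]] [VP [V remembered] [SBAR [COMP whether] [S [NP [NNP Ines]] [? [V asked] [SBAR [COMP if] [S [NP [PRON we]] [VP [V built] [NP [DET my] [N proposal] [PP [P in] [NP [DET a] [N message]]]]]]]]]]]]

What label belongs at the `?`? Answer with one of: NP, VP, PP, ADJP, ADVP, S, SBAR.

VP

The `?` node immediately contains: V 'asked', SBAR. That is the internal structure of a verb phrase, so the label is VP.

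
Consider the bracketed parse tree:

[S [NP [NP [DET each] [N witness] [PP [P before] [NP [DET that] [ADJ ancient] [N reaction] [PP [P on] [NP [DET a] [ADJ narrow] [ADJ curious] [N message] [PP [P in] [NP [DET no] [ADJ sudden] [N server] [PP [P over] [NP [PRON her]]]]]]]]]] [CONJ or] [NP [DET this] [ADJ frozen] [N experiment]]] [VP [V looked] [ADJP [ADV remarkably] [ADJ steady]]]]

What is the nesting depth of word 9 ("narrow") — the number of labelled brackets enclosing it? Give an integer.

The word sits inside ADJ, which is inside NP, inside PP, inside NP, inside PP, inside NP, inside NP, inside S — 8 brackets in all.

8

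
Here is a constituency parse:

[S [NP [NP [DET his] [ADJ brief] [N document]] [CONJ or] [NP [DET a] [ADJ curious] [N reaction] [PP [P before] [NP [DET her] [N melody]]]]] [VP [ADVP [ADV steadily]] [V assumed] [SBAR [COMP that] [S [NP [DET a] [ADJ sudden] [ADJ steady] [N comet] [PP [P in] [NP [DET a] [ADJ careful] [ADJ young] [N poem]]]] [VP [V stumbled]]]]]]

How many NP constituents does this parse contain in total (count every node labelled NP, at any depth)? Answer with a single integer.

Scanning left to right, an opening `[NP` appears at word positions 1, 1, 5, 9, 14, 19 — 6 in total.

6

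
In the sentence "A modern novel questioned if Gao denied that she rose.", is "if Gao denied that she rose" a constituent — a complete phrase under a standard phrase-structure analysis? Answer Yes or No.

Yes

"if Gao denied that she rose" is exactly the subordinate clause [SBAR if Gao denied that she rose], a complete constituent.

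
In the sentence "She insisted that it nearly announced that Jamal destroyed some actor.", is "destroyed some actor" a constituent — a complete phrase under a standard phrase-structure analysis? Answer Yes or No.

The sequence corresponds to a single VP node — the verb phrase "destroyed some actor".

Yes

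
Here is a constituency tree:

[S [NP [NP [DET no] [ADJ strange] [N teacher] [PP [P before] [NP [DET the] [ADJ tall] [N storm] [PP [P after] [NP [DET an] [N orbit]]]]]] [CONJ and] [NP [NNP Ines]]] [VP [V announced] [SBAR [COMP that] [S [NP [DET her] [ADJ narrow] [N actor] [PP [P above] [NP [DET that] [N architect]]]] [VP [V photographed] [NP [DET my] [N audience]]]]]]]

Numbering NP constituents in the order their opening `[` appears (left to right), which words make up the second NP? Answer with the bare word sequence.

no strange teacher before the tall storm after an orbit

The NP opening brackets appear, in order, over: "no strange teacher before the tall storm after an orbit and Ines"; "no strange teacher before the tall storm after an orbit"; "the tall storm after an orbit"; "an orbit"; "Ines"; "her narrow actor above that architect"; "that architect"; "my audience". The second one spans "no strange teacher before the tall storm after an orbit".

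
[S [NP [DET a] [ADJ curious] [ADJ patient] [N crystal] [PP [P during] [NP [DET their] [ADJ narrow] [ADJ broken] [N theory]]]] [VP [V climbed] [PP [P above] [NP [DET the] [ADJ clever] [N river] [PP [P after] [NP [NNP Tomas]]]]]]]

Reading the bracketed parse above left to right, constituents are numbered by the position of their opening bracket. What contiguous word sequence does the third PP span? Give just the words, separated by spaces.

after Tomas

In left-to-right order the PP constituents are "during their narrow broken theory"; "above the clever river after Tomas"; "after Tomas". Number 3 is "after Tomas".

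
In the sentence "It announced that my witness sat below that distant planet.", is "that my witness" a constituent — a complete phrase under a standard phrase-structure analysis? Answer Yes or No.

No

"that" belongs to the complementizer "that" while "witness" belongs to the clause "my witness sat below that distant planet"; a span that runs across that boundary is not a single phrase.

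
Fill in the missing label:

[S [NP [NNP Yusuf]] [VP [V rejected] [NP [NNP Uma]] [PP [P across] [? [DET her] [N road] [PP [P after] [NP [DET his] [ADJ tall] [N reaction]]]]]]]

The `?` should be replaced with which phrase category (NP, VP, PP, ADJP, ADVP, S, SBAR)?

Looking at what the `?` directly dominates — DET 'her', N 'road', PP — this is a noun phrase (NP).

NP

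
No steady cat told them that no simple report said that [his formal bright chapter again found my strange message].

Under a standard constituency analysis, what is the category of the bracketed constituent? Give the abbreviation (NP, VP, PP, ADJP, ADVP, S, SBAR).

S

The span is built around the head "found" — a clause (S).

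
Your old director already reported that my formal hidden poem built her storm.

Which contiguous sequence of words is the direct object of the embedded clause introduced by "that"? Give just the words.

The verb of the embedded clause introduced by "that" is "built"; its direct object is the NP "her storm".

her storm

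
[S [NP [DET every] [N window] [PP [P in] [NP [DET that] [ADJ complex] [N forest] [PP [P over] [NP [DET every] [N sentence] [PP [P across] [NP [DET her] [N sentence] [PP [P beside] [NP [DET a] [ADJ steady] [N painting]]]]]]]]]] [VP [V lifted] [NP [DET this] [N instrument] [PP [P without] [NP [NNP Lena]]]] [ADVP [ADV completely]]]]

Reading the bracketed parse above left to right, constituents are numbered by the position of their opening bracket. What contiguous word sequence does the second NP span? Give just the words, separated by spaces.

Opening `[NP` markers occur at word positions 1, 4, 8, 11, 14, 18, 21; the second of these opens the constituent [NP that complex forest over every sentence across her sentence beside a steady painting].

that complex forest over every sentence across her sentence beside a steady painting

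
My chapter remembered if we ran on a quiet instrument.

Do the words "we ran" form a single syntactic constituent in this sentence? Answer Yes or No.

No

The sequence begins inside the noun phrase "we" and ends inside the verb phrase "ran on a quiet instrument"; it crosses a phrase boundary, so no single node in the tree spans exactly those words.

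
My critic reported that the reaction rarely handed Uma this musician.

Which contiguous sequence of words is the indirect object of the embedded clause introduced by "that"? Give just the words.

"handed" heads the VP of the embedded clause introduced by "that", and "Uma" is its indirect object.

Uma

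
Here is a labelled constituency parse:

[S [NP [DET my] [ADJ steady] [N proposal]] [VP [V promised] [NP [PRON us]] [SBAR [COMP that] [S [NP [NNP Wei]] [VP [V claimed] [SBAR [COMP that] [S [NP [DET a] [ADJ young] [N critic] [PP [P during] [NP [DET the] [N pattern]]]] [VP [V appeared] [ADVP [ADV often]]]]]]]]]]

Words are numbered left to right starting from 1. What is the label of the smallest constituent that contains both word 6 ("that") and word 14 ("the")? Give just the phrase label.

SBAR

The smallest bracket enclosing both words is [SBAR that Wei claimed that a young critic during the pattern appeared often], so the label is SBAR.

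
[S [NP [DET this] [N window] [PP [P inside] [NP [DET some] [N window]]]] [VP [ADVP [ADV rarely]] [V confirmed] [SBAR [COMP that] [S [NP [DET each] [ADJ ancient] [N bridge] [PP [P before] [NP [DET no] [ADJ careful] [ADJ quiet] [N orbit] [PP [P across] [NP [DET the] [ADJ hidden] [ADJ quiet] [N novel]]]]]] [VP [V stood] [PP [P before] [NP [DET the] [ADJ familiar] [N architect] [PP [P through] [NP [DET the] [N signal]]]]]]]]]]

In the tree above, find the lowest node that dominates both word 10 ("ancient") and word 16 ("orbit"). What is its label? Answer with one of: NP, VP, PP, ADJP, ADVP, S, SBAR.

NP

The smallest bracket enclosing both words is [NP each ancient bridge before no careful quiet orbit across the hidden quiet novel], so the label is NP.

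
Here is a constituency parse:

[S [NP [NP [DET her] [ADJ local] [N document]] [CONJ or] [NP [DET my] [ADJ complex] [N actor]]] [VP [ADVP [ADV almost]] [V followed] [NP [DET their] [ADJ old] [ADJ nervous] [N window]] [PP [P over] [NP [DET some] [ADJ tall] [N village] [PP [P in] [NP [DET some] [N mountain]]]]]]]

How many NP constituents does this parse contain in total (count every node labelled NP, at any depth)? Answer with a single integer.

6

The NP constituents are: [NP her local document or my complex actor]; [NP her local document]; [NP my complex actor]; [NP their old nervous window]; [NP some tall village in some mountain]; [NP some mountain]. Total: 6.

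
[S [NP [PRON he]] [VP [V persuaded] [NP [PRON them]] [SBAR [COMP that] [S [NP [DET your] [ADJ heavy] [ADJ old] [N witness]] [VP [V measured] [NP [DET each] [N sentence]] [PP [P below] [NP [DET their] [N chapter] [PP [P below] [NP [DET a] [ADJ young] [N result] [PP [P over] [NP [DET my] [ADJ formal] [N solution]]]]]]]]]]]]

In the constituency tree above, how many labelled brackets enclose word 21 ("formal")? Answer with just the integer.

12

Path from the root down to the word: S → VP → SBAR → S → VP → PP → NP → PP → NP → PP → NP → ADJ. That is 12 enclosing brackets.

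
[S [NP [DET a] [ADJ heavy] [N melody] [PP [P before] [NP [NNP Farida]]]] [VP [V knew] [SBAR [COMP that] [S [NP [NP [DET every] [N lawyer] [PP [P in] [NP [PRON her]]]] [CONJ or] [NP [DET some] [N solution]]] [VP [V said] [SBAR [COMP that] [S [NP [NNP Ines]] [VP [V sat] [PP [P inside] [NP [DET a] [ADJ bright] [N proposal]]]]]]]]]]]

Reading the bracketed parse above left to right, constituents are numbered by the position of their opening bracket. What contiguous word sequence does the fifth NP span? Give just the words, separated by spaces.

her

In left-to-right order the NP constituents are "a heavy melody before Farida"; "Farida"; "every lawyer in her or some solution"; "every lawyer in her"; "her"; "some solution"; "Ines"; "a bright proposal". Number 5 is "her".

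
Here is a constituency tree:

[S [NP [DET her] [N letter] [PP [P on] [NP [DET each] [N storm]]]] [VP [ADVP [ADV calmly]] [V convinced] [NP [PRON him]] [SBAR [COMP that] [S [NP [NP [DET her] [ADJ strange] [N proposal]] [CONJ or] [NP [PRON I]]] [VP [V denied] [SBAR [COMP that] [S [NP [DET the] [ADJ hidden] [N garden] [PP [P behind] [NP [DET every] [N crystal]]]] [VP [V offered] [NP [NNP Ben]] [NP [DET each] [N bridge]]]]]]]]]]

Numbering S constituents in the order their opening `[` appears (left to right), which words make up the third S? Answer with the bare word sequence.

the hidden garden behind every crystal offered Ben each bridge

The S opening brackets appear, in order, over: "her letter on each storm calmly convinced him that her strange proposal or I denied that the hidden garden behind every crystal offered Ben each bridge"; "her strange proposal or I denied that the hidden garden behind every crystal offered Ben each bridge"; "the hidden garden behind every crystal offered Ben each bridge". The third one spans "the hidden garden behind every crystal offered Ben each bridge".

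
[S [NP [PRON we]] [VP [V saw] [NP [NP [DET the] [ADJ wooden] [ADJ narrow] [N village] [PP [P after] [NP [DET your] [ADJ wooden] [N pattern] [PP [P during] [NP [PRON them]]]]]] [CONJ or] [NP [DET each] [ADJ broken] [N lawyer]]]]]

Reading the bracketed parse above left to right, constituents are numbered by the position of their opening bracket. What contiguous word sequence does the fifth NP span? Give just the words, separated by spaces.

them

In left-to-right order the NP constituents are "we"; "the wooden narrow village after your wooden pattern during them or each broken lawyer"; "the wooden narrow village after your wooden pattern during them"; "your wooden pattern during them"; "them"; "each broken lawyer". Number 5 is "them".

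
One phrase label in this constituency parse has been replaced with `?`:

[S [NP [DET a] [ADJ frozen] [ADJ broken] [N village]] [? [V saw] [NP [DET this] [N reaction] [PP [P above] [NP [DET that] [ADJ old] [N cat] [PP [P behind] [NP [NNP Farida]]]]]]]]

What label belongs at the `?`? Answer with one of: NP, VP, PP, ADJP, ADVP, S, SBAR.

A constituent whose immediate children are V 'saw', NP is a verb phrase: VP.

VP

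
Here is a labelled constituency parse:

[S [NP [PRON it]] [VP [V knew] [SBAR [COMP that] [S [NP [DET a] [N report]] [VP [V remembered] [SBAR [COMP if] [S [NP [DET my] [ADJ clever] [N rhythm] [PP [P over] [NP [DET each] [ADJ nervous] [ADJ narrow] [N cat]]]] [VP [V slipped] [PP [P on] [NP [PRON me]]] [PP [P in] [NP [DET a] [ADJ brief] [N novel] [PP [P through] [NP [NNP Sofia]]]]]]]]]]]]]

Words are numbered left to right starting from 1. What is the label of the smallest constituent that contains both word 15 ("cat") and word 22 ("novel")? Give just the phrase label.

S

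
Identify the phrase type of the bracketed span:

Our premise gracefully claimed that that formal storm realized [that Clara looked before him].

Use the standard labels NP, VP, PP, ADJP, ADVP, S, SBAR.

SBAR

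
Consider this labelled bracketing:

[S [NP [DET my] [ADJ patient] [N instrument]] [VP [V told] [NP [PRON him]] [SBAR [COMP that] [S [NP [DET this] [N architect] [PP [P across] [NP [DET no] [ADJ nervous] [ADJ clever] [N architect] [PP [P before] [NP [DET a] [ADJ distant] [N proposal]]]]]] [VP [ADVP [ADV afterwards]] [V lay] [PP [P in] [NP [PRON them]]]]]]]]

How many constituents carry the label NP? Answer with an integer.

6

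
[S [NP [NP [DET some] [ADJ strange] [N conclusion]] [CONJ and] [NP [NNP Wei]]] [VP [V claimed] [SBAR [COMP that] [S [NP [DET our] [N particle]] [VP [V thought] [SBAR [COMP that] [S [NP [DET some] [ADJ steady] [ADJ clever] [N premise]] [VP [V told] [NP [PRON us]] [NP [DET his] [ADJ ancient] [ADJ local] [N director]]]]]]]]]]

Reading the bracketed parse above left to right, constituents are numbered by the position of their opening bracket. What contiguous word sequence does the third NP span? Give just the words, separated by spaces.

Wei

The NP opening brackets appear, in order, over: "some strange conclusion and Wei"; "some strange conclusion"; "Wei"; "our particle"; "some steady clever premise"; "us"; "his ancient local director". The third one spans "Wei".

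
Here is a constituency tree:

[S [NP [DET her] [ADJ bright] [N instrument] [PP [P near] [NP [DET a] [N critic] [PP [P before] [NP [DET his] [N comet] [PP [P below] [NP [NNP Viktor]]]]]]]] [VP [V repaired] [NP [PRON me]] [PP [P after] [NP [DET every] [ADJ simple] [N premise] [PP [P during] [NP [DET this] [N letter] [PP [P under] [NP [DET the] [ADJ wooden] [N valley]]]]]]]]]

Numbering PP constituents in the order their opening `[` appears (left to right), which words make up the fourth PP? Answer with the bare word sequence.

after every simple premise during this letter under the wooden valley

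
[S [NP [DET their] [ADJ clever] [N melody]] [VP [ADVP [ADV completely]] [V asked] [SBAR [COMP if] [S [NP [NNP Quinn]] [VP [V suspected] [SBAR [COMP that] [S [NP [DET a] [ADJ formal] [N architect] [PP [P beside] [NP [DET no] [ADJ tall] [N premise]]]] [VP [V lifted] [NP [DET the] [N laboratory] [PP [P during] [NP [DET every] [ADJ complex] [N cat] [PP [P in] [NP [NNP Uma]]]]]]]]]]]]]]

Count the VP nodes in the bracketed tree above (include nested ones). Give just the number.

3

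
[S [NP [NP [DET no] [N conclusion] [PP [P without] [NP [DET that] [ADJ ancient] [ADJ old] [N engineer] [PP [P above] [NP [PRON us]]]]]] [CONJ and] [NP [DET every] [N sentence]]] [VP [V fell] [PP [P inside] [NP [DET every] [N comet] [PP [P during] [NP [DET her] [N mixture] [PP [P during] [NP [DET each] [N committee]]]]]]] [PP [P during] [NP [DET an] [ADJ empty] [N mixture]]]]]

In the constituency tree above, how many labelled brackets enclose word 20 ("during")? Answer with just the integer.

The word sits inside P, which is inside PP, inside NP, inside PP, inside NP, inside PP, inside VP, inside S — 8 brackets in all.

8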